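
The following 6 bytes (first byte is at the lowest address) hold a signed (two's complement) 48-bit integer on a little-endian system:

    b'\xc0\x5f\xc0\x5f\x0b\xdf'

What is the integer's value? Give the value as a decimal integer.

-36235032633408

In little-endian order the low byte comes first in memory.
Reassemble most-significant byte first: DF 0B 5F C0 5F C0 → 0xDF0B5FC05FC0.
Top bit is set, so as a signed 48-bit value this is 0xDF0B5FC05FC0 − 2^48 = -36235032633408.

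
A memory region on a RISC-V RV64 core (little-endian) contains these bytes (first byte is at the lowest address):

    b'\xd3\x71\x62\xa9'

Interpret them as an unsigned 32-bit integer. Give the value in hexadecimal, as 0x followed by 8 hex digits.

0xA96271D3

Little-endian stores the least-significant byte at the lowest address.
Reassemble most-significant byte first: A9 62 71 D3 → 0xA96271D3.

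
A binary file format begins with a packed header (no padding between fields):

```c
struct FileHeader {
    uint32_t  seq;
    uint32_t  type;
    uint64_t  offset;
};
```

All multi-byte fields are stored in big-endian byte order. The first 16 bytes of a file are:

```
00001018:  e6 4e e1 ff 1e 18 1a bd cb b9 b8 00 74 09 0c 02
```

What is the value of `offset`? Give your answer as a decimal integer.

`offset` follows `seq` (4 B), `type` (4 B), so it starts at offset 4 + 4 = 8 and occupies 8 bytes.
Bytes at offsets 8..15: CB B9 B8 00 74 09 0C 02.
In big-endian order the high byte comes first in memory.
The bytes are already most-significant first: 0xCBB9B80074090C02.
0xCBB9B80074090C02 = 14679966772477103106.

14679966772477103106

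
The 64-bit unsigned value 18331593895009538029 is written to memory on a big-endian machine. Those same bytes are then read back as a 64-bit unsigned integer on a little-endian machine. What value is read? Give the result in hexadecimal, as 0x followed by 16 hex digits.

18331593895009538029 in 64-bit hexadecimal is 0xFE66E785C6C34FED.
Stored big-endian, the bytes at ascending addresses are FE 66 E7 85 C6 C3 4F ED.
Read back as little-endian, the first byte is least significant, giving 0xED4FC3C685E766FE.

0xED4FC3C685E766FE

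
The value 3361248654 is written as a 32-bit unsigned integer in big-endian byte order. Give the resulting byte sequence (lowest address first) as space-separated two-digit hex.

C8 58 95 8E

3361248654 in hexadecimal, padded to 32 bits, is 0xC858958E.
Split into bytes (most-significant first): C8 58 95 8E.
In big-endian order the high byte comes first in memory.
So the memory order matches the most-significant-first order: C8 58 95 8E.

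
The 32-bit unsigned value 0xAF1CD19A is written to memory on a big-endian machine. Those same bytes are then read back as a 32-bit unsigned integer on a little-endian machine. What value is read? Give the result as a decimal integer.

Stored big-endian, the bytes at ascending addresses are AF 1C D1 9A.
Read back as little-endian, the first byte is least significant, giving 0x9AD11CAF.
0x9AD11CAF = 2597395631.

2597395631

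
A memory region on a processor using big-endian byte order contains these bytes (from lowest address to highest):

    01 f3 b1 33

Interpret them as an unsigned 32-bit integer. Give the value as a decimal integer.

In big-endian order the high byte comes first in memory.
The bytes are already most-significant first: 0x01F3B133.
0x01F3B133 = 32747827.

32747827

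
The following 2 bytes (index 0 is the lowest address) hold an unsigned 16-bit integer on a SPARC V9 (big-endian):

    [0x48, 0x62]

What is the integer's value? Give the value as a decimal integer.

18530

In big-endian order the high byte comes first in memory.
The bytes are already most-significant first: 0x4862.
0x4862 = 18530.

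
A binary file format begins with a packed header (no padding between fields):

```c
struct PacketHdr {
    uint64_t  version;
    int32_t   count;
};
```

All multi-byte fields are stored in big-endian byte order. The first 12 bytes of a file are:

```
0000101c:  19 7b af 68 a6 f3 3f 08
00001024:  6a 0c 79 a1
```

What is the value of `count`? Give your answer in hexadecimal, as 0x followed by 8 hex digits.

`count` follows `version` (8 bytes), so it starts at byte offset 8 and occupies 4 bytes.
Bytes at offsets 8..11: 6A 0C 79 A1.
Big-endian stores the most-significant byte at the lowest address.
The bytes are already most-significant first: 0x6A0C79A1.

0x6A0C79A1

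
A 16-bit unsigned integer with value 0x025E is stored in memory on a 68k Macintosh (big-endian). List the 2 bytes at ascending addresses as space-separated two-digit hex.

02 5E

Split into bytes (most-significant first): 02 5E.
In big-endian order the high byte comes first in memory.
So the memory order matches the most-significant-first order: 02 5E.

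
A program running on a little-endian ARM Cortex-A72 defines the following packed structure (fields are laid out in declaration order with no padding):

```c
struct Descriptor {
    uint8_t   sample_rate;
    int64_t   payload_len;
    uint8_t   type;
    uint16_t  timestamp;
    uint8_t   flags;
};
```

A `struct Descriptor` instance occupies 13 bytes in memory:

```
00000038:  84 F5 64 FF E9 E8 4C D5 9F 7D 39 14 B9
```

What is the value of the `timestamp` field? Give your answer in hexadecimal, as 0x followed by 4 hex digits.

`timestamp` follows `sample_rate` (1 B), `payload_len` (8 B), `type` (1 B), so it starts at offset 1 + 8 + 1 = 10 and occupies 2 bytes.
Bytes at offsets 10..11: 39 14.
In little-endian order the low byte comes first in memory.
Reassemble most-significant byte first: 14 39 → 0x1439.

0x1439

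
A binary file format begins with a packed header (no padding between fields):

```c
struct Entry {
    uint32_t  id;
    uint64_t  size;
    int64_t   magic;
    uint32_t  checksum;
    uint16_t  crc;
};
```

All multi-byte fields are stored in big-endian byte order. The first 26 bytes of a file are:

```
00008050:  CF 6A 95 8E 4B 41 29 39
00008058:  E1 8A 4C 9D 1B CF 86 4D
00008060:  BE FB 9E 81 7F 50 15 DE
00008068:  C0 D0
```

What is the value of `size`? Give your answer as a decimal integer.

`size` follows `id` (4 bytes), so it starts at byte offset 4 and occupies 8 bytes.
Bytes at offsets 4..11: 4B 41 29 39 E1 8A 4C 9D.
Big-endian stores the most-significant byte at the lowest address.
The bytes are already most-significant first: 0x4B412939E18A4C9D.
0x4B412939E18A4C9D = 5422660754904599709.

5422660754904599709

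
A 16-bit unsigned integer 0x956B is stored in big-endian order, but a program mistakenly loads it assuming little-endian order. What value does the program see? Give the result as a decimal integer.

27541

Stored big-endian, the bytes at ascending addresses are 95 6B.
Read back as little-endian, the first byte is least significant, giving 0x6B95.
0x6B95 = 27541.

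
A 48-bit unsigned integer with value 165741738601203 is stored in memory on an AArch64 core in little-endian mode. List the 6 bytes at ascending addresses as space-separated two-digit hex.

F3 2A 74 C1 BD 96

165741738601203 in hexadecimal, padded to 48 bits, is 0x96BDC1742AF3.
Split into bytes (most-significant first): 96 BD C1 74 2A F3.
In little-endian order the low byte comes first in memory.
So at ascending addresses the bytes are F3 2A 74 C1 BD 96.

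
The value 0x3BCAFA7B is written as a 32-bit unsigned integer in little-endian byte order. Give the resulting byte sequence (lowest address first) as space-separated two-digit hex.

Split into bytes (most-significant first): 3B CA FA 7B.
Little-endian stores the least-significant byte at the lowest address.
So at ascending addresses the bytes are 7B FA CA 3B.

7B FA CA 3B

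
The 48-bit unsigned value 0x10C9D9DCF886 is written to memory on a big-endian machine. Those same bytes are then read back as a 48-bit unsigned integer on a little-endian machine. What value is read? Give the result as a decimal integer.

Stored big-endian, the bytes at ascending addresses are 10 C9 D9 DC F8 86.
Read back as little-endian, the first byte is least significant, giving 0x86F8DCD9C910.
0x86F8DCD9C910 = 148403415271696.

148403415271696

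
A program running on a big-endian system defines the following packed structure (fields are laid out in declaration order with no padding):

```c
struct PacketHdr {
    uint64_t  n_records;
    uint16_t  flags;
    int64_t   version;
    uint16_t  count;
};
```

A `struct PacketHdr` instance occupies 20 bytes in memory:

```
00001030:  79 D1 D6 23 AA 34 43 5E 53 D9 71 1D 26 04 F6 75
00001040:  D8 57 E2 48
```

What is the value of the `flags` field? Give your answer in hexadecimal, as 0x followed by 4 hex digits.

`flags` follows `n_records` (8 bytes), so it starts at byte offset 8 and occupies 2 bytes.
Bytes at offsets 8..9: 53 D9.
In big-endian order the high byte comes first in memory.
The bytes are already most-significant first: 0x53D9.

0x53D9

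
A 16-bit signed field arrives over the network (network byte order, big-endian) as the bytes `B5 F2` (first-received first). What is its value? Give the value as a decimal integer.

Big-endian: lowest address holds the most-significant byte.
The bytes are already most-significant first: 0xB5F2.
Top bit is set, so as a signed 16-bit value this is 0xB5F2 − 2^16 = -18958.

-18958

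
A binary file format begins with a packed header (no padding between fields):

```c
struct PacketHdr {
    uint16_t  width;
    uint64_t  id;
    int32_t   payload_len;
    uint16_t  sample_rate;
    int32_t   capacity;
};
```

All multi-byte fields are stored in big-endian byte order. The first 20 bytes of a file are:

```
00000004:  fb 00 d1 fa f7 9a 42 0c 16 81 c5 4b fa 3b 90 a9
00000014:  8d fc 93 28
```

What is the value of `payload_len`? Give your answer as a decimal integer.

`payload_len` follows `width` (2 B), `id` (8 B), so it starts at offset 2 + 8 = 10 and occupies 4 bytes.
Bytes at offsets 10..13: C5 4B FA 3B.
In big-endian order the high byte comes first in memory.
The bytes are already most-significant first: 0xC54BFA3B.
Top bit is set, so as a signed 32-bit value this is 0xC54BFA3B − 2^32 = -984876485.

-984876485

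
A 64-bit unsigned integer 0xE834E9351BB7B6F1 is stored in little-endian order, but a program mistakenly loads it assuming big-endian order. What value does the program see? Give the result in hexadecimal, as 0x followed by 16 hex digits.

0xF1B6B71B35E934E8

Stored little-endian, the bytes at ascending addresses are F1 B6 B7 1B 35 E9 34 E8.
Read back as big-endian, the last byte is least significant, giving 0xF1B6B71B35E934E8.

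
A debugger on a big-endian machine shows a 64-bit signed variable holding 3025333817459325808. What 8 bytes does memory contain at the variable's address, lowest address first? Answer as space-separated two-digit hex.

3025333817459325808 in hexadecimal, padded to 64 bits, is 0x29FC2513FCA3BB70.
Split into bytes (most-significant first): 29 FC 25 13 FC A3 BB 70.
Big-endian: lowest address holds the most-significant byte.
So the memory order matches the most-significant-first order: 29 FC 25 13 FC A3 BB 70.

29 FC 25 13 FC A3 BB 70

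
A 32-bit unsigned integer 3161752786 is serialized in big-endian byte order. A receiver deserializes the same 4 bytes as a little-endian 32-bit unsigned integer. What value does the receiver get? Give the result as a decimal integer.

3161752786 in 32-bit hexadecimal is 0xBC7484D2.
Stored big-endian, the bytes at ascending addresses are BC 74 84 D2.
Read back as little-endian, the first byte is least significant, giving 0xD28474BC.
0xD28474BC = 3531895996.

3531895996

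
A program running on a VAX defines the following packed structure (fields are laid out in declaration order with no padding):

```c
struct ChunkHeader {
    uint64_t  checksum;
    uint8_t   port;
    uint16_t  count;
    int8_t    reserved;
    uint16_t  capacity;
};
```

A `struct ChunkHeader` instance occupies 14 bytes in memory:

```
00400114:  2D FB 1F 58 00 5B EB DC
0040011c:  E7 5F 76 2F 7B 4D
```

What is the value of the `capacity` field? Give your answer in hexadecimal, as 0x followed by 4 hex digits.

0x4D7B

`capacity` follows `checksum` (8 B), `port` (1 B), `count` (2 B), `reserved` (1 B), so it starts at offset 8 + 1 + 2 + 1 = 12 and occupies 2 bytes.
Bytes at offsets 12..13: 7B 4D.
Little-endian: lowest address holds the least-significant byte.
Reassemble most-significant byte first: 4D 7B → 0x4D7B.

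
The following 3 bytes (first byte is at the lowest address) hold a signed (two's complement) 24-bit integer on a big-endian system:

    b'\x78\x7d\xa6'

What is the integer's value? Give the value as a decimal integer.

7896486

Big-endian stores the most-significant byte at the lowest address.
The bytes are already most-significant first: 0x787DA6.
0x787DA6 = 7896486.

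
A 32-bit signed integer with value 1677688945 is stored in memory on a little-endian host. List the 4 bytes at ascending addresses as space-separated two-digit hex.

1677688945 in hexadecimal, padded to 32 bits, is 0x63FF8071.
Split into bytes (most-significant first): 63 FF 80 71.
Little-endian stores the least-significant byte at the lowest address.
So at ascending addresses the bytes are 71 80 FF 63.

71 80 FF 63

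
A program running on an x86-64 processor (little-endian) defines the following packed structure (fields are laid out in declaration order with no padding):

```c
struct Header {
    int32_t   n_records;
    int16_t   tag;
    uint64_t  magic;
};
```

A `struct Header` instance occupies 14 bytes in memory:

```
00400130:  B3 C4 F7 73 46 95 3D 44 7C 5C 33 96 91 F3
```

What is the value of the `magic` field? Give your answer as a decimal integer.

`magic` follows `n_records` (4 B), `tag` (2 B), so it starts at offset 4 + 2 = 6 and occupies 8 bytes.
Bytes at offsets 6..13: 3D 44 7C 5C 33 96 91 F3.
Little-endian stores the least-significant byte at the lowest address.
Reassemble most-significant byte first: F3 91 96 33 5C 7C 44 3D → 0xF39196335C7C443D.
0xF39196335C7C443D = 17550974370178679869.

17550974370178679869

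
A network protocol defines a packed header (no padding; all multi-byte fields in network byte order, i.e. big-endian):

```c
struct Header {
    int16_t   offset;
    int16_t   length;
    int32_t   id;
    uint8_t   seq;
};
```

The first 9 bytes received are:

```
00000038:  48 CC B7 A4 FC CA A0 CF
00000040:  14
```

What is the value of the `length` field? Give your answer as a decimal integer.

`length` follows `offset` (2 bytes), so it starts at byte offset 2 and occupies 2 bytes.
Bytes at offsets 2..3: B7 A4.
Big-endian: lowest address holds the most-significant byte.
The bytes are already most-significant first: 0xB7A4.
Top bit is set, so as a signed 16-bit value this is 0xB7A4 − 2^16 = -18524.

-18524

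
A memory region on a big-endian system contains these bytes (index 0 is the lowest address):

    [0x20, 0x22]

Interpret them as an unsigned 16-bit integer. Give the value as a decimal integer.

8226

Big-endian stores the most-significant byte at the lowest address.
The bytes are already most-significant first: 0x2022.
0x2022 = 8226.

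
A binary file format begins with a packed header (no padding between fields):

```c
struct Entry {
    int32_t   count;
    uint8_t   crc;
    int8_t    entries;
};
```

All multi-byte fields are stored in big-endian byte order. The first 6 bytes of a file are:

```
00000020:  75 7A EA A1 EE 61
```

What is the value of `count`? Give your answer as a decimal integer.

1970989729

`count` is the first field, at byte offset 0, occupying 4 bytes.
Bytes at offsets 0..3: 75 7A EA A1.
In big-endian order the high byte comes first in memory.
The bytes are already most-significant first: 0x757AEAA1.
0x757AEAA1 = 1970989729.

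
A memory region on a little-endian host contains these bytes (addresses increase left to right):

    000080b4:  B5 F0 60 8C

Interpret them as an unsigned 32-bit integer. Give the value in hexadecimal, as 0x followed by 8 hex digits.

0x8C60F0B5

Little-endian: lowest address holds the least-significant byte.
Reassemble most-significant byte first: 8C 60 F0 B5 → 0x8C60F0B5.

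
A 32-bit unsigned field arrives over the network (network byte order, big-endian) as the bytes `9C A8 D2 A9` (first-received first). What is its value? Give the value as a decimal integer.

2628309673

Big-endian stores the most-significant byte at the lowest address.
The bytes are already most-significant first: 0x9CA8D2A9.
0x9CA8D2A9 = 2628309673.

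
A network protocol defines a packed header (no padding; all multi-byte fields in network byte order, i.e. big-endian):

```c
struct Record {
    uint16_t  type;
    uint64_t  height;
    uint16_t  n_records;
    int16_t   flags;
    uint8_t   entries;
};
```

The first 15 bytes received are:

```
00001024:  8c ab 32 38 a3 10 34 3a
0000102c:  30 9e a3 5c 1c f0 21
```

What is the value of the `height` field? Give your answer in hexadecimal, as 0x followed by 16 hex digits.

0x3238A310343A309E

`height` follows `type` (2 bytes), so it starts at byte offset 2 and occupies 8 bytes.
Bytes at offsets 2..9: 32 38 A3 10 34 3A 30 9E.
Big-endian stores the most-significant byte at the lowest address.
The bytes are already most-significant first: 0x3238A310343A309E.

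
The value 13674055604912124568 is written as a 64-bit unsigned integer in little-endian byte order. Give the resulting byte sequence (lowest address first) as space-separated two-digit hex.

13674055604912124568 in hexadecimal, padded to 64 bits, is 0xBDC4011FD9B9F298.
Split into bytes (most-significant first): BD C4 01 1F D9 B9 F2 98.
Little-endian: lowest address holds the least-significant byte.
So at ascending addresses the bytes are 98 F2 B9 D9 1F 01 C4 BD.

98 F2 B9 D9 1F 01 C4 BD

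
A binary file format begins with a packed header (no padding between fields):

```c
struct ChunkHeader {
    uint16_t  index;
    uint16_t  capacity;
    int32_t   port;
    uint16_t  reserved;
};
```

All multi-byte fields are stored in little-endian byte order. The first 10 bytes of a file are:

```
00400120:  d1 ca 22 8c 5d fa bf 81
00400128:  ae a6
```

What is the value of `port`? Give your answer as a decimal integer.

`port` follows `index` (2 B), `capacity` (2 B), so it starts at offset 2 + 2 = 4 and occupies 4 bytes.
Bytes at offsets 4..7: 5D FA BF 81.
Little-endian: lowest address holds the least-significant byte.
Reassemble most-significant byte first: 81 BF FA 5D → 0x81BFFA5D.
Top bit is set, so as a signed 32-bit value this is 0x81BFFA5D − 2^32 = -2118124963.

-2118124963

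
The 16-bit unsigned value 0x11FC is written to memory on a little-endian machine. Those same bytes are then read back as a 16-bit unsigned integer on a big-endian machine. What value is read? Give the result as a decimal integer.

64529

Stored little-endian, the bytes at ascending addresses are FC 11.
Read back as big-endian, the last byte is least significant, giving 0xFC11.
0xFC11 = 64529.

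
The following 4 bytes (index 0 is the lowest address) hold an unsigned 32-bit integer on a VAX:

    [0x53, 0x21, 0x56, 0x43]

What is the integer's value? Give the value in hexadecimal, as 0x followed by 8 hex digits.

0x43562153

Little-endian stores the least-significant byte at the lowest address.
Reassemble most-significant byte first: 43 56 21 53 → 0x43562153.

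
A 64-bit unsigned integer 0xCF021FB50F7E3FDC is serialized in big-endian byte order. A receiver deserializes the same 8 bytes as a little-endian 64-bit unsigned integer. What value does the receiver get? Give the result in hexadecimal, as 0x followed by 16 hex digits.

0xDC3F7E0FB51F02CF

Stored big-endian, the bytes at ascending addresses are CF 02 1F B5 0F 7E 3F DC.
Read back as little-endian, the first byte is least significant, giving 0xDC3F7E0FB51F02CF.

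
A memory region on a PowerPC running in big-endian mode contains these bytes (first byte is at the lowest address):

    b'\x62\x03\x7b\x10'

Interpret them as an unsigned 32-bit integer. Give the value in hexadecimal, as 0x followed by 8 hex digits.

In big-endian order the high byte comes first in memory.
The bytes are already most-significant first: 0x62037B10.

0x62037B10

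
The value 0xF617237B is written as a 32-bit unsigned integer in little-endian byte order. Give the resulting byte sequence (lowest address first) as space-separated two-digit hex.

Split into bytes (most-significant first): F6 17 23 7B.
Little-endian: lowest address holds the least-significant byte.
So at ascending addresses the bytes are 7B 23 17 F6.

7B 23 17 F6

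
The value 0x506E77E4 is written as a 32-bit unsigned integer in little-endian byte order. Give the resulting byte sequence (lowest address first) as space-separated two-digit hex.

Split into bytes (most-significant first): 50 6E 77 E4.
In little-endian order the low byte comes first in memory.
So at ascending addresses the bytes are E4 77 6E 50.

E4 77 6E 50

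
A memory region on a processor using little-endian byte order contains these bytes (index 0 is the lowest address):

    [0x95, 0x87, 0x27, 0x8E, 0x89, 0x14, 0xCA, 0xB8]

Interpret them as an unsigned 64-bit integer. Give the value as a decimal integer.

13315477829302323093

In little-endian order the low byte comes first in memory.
Reassemble most-significant byte first: B8 CA 14 89 8E 27 87 95 → 0xB8CA14898E278795.
0xB8CA14898E278795 = 13315477829302323093.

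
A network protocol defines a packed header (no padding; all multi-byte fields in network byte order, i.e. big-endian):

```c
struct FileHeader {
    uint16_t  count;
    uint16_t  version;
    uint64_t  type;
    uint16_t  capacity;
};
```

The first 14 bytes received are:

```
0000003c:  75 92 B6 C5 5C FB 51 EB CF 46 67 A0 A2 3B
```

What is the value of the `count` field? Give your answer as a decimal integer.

30098

`count` is the first field, at byte offset 0, occupying 2 bytes.
Bytes at offsets 0..1: 75 92.
Big-endian: lowest address holds the most-significant byte.
The bytes are already most-significant first: 0x7592.
0x7592 = 30098.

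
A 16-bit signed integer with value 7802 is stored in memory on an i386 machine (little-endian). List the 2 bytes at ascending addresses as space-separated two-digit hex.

7A 1E

7802 in hexadecimal, padded to 16 bits, is 0x1E7A.
Split into bytes (most-significant first): 1E 7A.
Little-endian: lowest address holds the least-significant byte.
So at ascending addresses the bytes are 7A 1E.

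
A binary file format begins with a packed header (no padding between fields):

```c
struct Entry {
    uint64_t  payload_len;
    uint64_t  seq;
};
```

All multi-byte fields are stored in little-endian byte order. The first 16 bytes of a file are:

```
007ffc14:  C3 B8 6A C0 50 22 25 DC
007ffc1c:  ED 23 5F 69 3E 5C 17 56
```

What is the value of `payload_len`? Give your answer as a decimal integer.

15863122992703387843

`payload_len` is the first field, at byte offset 0, occupying 8 bytes.
Bytes at offsets 0..7: C3 B8 6A C0 50 22 25 DC.
Little-endian stores the least-significant byte at the lowest address.
Reassemble most-significant byte first: DC 25 22 50 C0 6A B8 C3 → 0xDC252250C06AB8C3.
0xDC252250C06AB8C3 = 15863122992703387843.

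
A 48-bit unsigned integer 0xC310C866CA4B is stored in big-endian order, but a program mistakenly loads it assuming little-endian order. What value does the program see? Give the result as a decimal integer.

Stored big-endian, the bytes at ascending addresses are C3 10 C8 66 CA 4B.
Read back as little-endian, the first byte is least significant, giving 0x4BCA66C810C3.
0x4BCA66C810C3 = 83332679864515.

83332679864515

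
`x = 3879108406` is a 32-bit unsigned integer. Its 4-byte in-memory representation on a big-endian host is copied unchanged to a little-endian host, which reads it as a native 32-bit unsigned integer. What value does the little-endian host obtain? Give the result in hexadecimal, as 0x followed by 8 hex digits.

3879108406 in 32-bit hexadecimal is 0xE7367F36.
Stored big-endian, the bytes at ascending addresses are E7 36 7F 36.
Read back as little-endian, the first byte is least significant, giving 0x367F36E7.

0x367F36E7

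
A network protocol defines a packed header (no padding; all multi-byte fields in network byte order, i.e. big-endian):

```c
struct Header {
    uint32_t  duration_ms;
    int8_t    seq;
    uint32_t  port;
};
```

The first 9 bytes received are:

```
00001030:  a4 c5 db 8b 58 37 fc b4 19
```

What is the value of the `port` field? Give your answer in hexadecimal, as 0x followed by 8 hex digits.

0x37FCB419

`port` follows `duration_ms` (4 B), `seq` (1 B), so it starts at offset 4 + 1 = 5 and occupies 4 bytes.
Bytes at offsets 5..8: 37 FC B4 19.
In big-endian order the high byte comes first in memory.
The bytes are already most-significant first: 0x37FCB419.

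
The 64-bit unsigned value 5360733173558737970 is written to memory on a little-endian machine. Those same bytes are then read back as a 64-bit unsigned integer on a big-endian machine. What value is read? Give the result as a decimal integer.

5360733173558737970 in 64-bit hexadecimal is 0x4A65266B419EFC32.
Stored little-endian, the bytes at ascending addresses are 32 FC 9E 41 6B 26 65 4A.
Read back as big-endian, the last byte is least significant, giving 0x32FC9E416B26654A.
0x32FC9E416B26654A = 3673985399835223370.

3673985399835223370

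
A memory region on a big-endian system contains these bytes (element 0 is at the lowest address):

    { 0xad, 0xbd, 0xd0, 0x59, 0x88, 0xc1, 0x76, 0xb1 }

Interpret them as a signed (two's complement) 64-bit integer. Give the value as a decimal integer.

-5927352451584657743

Big-endian stores the most-significant byte at the lowest address.
The bytes are already most-significant first: 0xADBDD05988C176B1.
Top bit is set, so as a signed 64-bit value this is 0xADBDD05988C176B1 − 2^64 = -5927352451584657743.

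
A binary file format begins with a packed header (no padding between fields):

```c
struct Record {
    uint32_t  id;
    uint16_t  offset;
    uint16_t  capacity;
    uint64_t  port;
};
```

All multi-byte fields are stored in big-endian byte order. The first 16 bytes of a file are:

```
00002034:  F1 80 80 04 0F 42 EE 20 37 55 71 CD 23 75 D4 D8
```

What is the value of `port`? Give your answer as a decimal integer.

`port` follows `id` (4 B), `offset` (2 B), `capacity` (2 B), so it starts at offset 4 + 2 + 2 = 8 and occupies 8 bytes.
Bytes at offsets 8..15: 37 55 71 CD 23 75 D4 D8.
Big-endian: lowest address holds the most-significant byte.
The bytes are already most-significant first: 0x375571CD2375D4D8.
0x375571CD2375D4D8 = 3987218170983601368.

3987218170983601368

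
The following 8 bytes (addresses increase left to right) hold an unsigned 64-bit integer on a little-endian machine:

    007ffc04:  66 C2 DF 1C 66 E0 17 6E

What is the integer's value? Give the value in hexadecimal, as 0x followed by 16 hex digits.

Little-endian: lowest address holds the least-significant byte.
Reassemble most-significant byte first: 6E 17 E0 66 1C DF C2 66 → 0x6E17E0661CDFC266.

0x6E17E0661CDFC266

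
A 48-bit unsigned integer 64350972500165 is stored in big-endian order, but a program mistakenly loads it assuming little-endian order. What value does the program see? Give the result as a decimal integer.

64350972500165 in 48-bit hexadecimal is 0x3A86E0DB58C5.
Stored big-endian, the bytes at ascending addresses are 3A 86 E0 DB 58 C5.
Read back as little-endian, the first byte is least significant, giving 0xC558DBE0863A.
0xC558DBE0863A = 216985436718650.

216985436718650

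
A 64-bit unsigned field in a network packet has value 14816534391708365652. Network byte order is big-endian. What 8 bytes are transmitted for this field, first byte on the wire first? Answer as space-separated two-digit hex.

14816534391708365652 in hexadecimal, padded to 64 bits, is 0xCD9EE7872422B354.
Split into bytes (most-significant first): CD 9E E7 87 24 22 B3 54.
Big-endian: lowest address holds the most-significant byte.
So the memory order matches the most-significant-first order: CD 9E E7 87 24 22 B3 54.

CD 9E E7 87 24 22 B3 54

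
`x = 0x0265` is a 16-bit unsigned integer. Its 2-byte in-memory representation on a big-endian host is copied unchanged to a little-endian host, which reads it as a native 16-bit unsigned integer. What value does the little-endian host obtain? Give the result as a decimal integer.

Stored big-endian, the bytes at ascending addresses are 02 65.
Read back as little-endian, the first byte is least significant, giving 0x6502.
0x6502 = 25858.

25858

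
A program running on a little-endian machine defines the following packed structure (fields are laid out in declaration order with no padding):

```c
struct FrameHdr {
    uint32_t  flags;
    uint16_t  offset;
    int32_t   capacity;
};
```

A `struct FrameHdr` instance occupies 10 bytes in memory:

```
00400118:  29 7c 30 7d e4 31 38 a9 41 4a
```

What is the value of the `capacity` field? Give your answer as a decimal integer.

1245817144

`capacity` follows `flags` (4 B), `offset` (2 B), so it starts at offset 4 + 2 = 6 and occupies 4 bytes.
Bytes at offsets 6..9: 38 A9 41 4A.
Little-endian stores the least-significant byte at the lowest address.
Reassemble most-significant byte first: 4A 41 A9 38 → 0x4A41A938.
0x4A41A938 = 1245817144.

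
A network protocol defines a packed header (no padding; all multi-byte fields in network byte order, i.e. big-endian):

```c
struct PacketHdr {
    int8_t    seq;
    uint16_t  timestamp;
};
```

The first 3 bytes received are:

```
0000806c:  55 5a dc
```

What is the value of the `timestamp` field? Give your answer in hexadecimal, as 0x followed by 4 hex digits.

0x5ADC

`timestamp` follows `seq` (1 byte), so it starts at byte offset 1 and occupies 2 bytes.
Bytes at offsets 1..2: 5A DC.
In big-endian order the high byte comes first in memory.
The bytes are already most-significant first: 0x5ADC.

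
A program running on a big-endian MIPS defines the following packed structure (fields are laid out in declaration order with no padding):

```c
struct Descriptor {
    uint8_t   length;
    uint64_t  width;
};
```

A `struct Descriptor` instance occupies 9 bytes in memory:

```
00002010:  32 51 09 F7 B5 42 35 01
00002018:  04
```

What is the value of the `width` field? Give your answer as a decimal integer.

5839470749734469892

`width` follows `length` (1 byte), so it starts at byte offset 1 and occupies 8 bytes.
Bytes at offsets 1..8: 51 09 F7 B5 42 35 01 04.
Big-endian: lowest address holds the most-significant byte.
The bytes are already most-significant first: 0x5109F7B542350104.
0x5109F7B542350104 = 5839470749734469892.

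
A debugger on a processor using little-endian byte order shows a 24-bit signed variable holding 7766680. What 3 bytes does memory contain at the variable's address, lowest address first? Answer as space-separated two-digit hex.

7766680 in hexadecimal, padded to 24 bits, is 0x768298.
Split into bytes (most-significant first): 76 82 98.
In little-endian order the low byte comes first in memory.
So at ascending addresses the bytes are 98 82 76.

98 82 76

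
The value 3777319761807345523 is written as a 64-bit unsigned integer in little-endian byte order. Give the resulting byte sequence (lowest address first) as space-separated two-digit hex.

3777319761807345523 in hexadecimal, padded to 64 bits, is 0x346BBC4F6D970773.
Split into bytes (most-significant first): 34 6B BC 4F 6D 97 07 73.
Little-endian: lowest address holds the least-significant byte.
So at ascending addresses the bytes are 73 07 97 6D 4F BC 6B 34.

73 07 97 6D 4F BC 6B 34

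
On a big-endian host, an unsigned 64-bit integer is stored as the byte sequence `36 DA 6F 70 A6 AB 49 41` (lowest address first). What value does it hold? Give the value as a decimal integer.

In big-endian order the high byte comes first in memory.
The bytes are already most-significant first: 0x36DA6F70A6AB4941.
0x36DA6F70A6AB4941 = 3952594152594295105.

3952594152594295105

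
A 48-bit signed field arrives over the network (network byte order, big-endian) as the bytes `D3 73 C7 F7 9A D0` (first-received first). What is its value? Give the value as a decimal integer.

-48980747117872

In big-endian order the high byte comes first in memory.
The bytes are already most-significant first: 0xD373C7F79AD0.
Top bit is set, so as a signed 48-bit value this is 0xD373C7F79AD0 − 2^48 = -48980747117872.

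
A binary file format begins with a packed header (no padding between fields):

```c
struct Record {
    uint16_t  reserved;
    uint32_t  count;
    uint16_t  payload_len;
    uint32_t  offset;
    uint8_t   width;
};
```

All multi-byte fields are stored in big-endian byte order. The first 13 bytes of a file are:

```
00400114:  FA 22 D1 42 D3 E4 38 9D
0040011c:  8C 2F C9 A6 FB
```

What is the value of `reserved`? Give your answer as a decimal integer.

64034

`reserved` is the first field, at byte offset 0, occupying 2 bytes.
Bytes at offsets 0..1: FA 22.
Big-endian stores the most-significant byte at the lowest address.
The bytes are already most-significant first: 0xFA22.
0xFA22 = 64034.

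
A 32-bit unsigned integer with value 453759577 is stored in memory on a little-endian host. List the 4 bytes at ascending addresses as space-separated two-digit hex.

59 D2 0B 1B

453759577 in hexadecimal, padded to 32 bits, is 0x1B0BD259.
Split into bytes (most-significant first): 1B 0B D2 59.
Little-endian stores the least-significant byte at the lowest address.
So at ascending addresses the bytes are 59 D2 0B 1B.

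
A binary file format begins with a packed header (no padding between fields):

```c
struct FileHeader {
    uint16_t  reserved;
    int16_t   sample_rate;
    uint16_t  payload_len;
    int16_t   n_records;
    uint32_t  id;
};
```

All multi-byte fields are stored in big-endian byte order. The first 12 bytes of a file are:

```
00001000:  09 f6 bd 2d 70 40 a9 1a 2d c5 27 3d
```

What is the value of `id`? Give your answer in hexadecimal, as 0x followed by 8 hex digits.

0x2DC5273D

`id` follows `reserved` (2 B), `sample_rate` (2 B), `payload_len` (2 B), `n_records` (2 B), so it starts at offset 2 + 2 + 2 + 2 = 8 and occupies 4 bytes.
Bytes at offsets 8..11: 2D C5 27 3D.
In big-endian order the high byte comes first in memory.
The bytes are already most-significant first: 0x2DC5273D.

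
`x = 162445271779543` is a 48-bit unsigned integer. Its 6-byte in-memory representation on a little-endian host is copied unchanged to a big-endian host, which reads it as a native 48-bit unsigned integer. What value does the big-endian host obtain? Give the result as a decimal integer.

162445271779543 in 48-bit hexadecimal is 0x93BE3CB848D7.
Stored little-endian, the bytes at ascending addresses are D7 48 B8 3C BE 93.
Read back as big-endian, the last byte is least significant, giving 0xD748B83CBE93.
0xD748B83CBE93 = 236707328605843.

236707328605843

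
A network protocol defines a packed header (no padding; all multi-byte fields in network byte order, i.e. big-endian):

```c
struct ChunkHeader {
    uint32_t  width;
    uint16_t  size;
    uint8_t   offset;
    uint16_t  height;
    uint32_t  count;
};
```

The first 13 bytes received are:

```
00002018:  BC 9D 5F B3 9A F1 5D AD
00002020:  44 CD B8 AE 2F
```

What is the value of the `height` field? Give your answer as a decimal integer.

44356

`height` follows `width` (4 B), `size` (2 B), `offset` (1 B), so it starts at offset 4 + 2 + 1 = 7 and occupies 2 bytes.
Bytes at offsets 7..8: AD 44.
Big-endian: lowest address holds the most-significant byte.
The bytes are already most-significant first: 0xAD44.
0xAD44 = 44356.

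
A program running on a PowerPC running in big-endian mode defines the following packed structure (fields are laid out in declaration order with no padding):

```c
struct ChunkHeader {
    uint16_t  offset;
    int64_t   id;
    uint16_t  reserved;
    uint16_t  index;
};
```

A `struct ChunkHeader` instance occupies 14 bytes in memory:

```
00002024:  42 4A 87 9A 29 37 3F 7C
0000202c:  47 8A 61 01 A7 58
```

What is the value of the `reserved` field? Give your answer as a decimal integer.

`reserved` follows `offset` (2 B), `id` (8 B), so it starts at offset 2 + 8 = 10 and occupies 2 bytes.
Bytes at offsets 10..11: 61 01.
In big-endian order the high byte comes first in memory.
The bytes are already most-significant first: 0x6101.
0x6101 = 24833.

24833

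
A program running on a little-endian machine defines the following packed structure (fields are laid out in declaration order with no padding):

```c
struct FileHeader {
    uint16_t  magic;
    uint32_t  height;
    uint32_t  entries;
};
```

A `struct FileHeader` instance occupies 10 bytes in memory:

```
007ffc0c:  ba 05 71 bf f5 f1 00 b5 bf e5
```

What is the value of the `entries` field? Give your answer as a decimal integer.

`entries` follows `magic` (2 B), `height` (4 B), so it starts at offset 2 + 4 = 6 and occupies 4 bytes.
Bytes at offsets 6..9: 00 B5 BF E5.
In little-endian order the low byte comes first in memory.
Reassemble most-significant byte first: E5 BF B5 00 → 0xE5BFB500.
0xE5BFB500 = 3854546176.

3854546176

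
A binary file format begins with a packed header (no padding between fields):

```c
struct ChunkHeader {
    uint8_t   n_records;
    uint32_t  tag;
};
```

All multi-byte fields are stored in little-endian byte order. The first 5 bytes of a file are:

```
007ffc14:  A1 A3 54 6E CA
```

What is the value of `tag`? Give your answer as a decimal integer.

`tag` follows `n_records` (1 byte), so it starts at byte offset 1 and occupies 4 bytes.
Bytes at offsets 1..4: A3 54 6E CA.
Little-endian stores the least-significant byte at the lowest address.
Reassemble most-significant byte first: CA 6E 54 A3 → 0xCA6E54A3.
0xCA6E54A3 = 3396228259.

3396228259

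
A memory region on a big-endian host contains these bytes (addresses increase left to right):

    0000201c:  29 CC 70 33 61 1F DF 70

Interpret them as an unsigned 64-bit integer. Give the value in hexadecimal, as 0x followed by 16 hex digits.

Big-endian stores the most-significant byte at the lowest address.
The bytes are already most-significant first: 0x29CC7033611FDF70.

0x29CC7033611FDF70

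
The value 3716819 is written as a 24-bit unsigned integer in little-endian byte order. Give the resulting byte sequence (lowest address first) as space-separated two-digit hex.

3716819 in hexadecimal, padded to 24 bits, is 0x38B6D3.
Split into bytes (most-significant first): 38 B6 D3.
Little-endian stores the least-significant byte at the lowest address.
So at ascending addresses the bytes are D3 B6 38.

D3 B6 38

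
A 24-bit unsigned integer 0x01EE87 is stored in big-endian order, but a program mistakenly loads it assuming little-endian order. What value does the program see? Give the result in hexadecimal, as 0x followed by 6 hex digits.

Stored big-endian, the bytes at ascending addresses are 01 EE 87.
Read back as little-endian, the first byte is least significant, giving 0x87EE01.

0x87EE01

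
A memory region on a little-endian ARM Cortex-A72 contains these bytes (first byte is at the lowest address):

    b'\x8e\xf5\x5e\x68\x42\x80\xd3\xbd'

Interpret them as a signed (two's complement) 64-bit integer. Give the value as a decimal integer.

In little-endian order the low byte comes first in memory.
Reassemble most-significant byte first: BD D3 80 42 68 5E F5 8E → 0xBDD38042685EF58E.
Top bit is set, so as a signed 64-bit value this is 0xBDD38042685EF58E − 2^64 = -4768326557747972722.

-4768326557747972722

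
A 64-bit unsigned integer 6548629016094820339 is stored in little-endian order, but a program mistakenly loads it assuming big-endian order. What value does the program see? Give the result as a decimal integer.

6548629016094820339 in 64-bit hexadecimal is 0x5AE16764DE25C7F3.
Stored little-endian, the bytes at ascending addresses are F3 C7 25 DE 64 67 E1 5A.
Read back as big-endian, the last byte is least significant, giving 0xF3C725DE6467E15A.
0xF3C725DE6467E15A = 17566050508679405914.

17566050508679405914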